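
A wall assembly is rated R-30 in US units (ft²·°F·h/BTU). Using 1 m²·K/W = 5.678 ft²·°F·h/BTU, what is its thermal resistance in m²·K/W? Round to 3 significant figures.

5.28 m²·K/W

R_SI = 30/5.678 = 5.284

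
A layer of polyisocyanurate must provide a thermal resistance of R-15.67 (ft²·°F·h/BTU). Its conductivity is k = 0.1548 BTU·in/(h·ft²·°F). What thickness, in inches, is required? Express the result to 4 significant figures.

2.426 in

L = R × k = 15.67 × 0.1548 = 2.4257 in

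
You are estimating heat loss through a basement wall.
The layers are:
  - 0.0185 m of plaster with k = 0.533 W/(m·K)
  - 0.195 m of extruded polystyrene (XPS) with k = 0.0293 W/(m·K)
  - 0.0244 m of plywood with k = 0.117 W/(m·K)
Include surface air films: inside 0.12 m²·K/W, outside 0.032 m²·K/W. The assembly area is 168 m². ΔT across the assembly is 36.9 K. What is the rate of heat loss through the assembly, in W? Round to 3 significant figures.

0.0185/0.533 = 0.03471
0.195/0.0293 = 6.655
0.0244/0.117 = 0.2085
R_total = 0.12 + 0.03471 + 6.655 + 0.2085 + 0.032 = 7.051 m²·K/W
Q = A·ΔT/R = 168 × 36.9 / 7.051 = 879.3 W

879 W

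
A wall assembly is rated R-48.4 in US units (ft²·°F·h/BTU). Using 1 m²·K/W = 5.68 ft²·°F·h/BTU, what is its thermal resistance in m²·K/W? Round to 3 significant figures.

8.52 m²·K/W

R_SI = 48.4/5.68 = 8.521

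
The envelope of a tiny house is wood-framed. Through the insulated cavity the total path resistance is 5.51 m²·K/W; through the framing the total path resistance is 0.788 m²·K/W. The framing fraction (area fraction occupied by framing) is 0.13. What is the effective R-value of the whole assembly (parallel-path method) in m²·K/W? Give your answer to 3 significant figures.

3.10 m²·K/W

U_eff = 0.87/5.51 + 0.13/0.788 = 0.1579 + 0.165 = 0.3229
R_eff = 1/U_eff = 3.097 m²·K/W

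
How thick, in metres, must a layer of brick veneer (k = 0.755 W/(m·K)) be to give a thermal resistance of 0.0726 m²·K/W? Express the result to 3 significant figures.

0.0548 m

L = R·k = 0.0726 × 0.755 = 0.05481 m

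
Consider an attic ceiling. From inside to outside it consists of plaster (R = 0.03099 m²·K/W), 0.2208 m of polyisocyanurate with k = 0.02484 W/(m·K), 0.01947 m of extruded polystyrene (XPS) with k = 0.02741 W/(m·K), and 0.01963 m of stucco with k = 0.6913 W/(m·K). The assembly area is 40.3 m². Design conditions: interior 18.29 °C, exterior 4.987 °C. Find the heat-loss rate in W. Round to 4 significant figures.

55.51 W

0.2208/0.02484 = 8.8889
0.01947/0.02741 = 0.71032
0.01963/0.6913 = 0.028396
R_total = 0.03099 + 8.8889 + 0.71032 + 0.028396 = 9.6586 m²·K/W
Q = A·ΔT/R = 40.3 × (18.29 − 4.987) / 9.6586 = 55.506 W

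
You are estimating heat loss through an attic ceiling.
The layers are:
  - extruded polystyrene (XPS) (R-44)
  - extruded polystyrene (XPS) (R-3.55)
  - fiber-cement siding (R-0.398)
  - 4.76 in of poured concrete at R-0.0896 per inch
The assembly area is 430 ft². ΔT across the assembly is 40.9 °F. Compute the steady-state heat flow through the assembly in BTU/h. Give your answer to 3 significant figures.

4.76 × 0.0896 = 0.4265
R_total = 44 + 3.55 + 0.398 + 0.4265 = 48.37 ft²·°F·h/BTU
Q = A·ΔT/R = 430 × 40.9 / 48.37 = 363.6 BTU/h

364 BTU/h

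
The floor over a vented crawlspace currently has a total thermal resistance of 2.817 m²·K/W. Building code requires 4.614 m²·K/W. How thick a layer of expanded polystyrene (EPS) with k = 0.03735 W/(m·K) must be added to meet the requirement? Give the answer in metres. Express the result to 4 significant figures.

ΔR = 4.614 − 2.817 = 1.797 m²·K/W
L = ΔR × k = 1.797 × 0.03735 = 0.067118 m

0.06712 m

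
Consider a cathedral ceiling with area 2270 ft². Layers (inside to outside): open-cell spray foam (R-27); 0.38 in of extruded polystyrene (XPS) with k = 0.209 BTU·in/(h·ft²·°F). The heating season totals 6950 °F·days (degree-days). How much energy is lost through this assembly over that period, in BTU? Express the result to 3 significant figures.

0.38/0.209 = 1.818
R_total = 27 + 1.818 = 28.82 ft²·°F·h/BTU
E = A × HDD × 24 / R = 2270 × 6950 × 24 / 28.82 = 13140000 BTU

13100000 BTU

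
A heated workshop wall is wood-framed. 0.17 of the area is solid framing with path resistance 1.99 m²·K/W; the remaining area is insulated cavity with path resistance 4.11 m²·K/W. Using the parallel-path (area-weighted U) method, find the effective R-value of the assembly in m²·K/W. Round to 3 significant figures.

U_eff = 0.83/4.11 + 0.17/1.99 = 0.2019 + 0.08543 = 0.2874
R_eff = 1/U_eff = 3.48 m²·K/W

3.48 m²·K/W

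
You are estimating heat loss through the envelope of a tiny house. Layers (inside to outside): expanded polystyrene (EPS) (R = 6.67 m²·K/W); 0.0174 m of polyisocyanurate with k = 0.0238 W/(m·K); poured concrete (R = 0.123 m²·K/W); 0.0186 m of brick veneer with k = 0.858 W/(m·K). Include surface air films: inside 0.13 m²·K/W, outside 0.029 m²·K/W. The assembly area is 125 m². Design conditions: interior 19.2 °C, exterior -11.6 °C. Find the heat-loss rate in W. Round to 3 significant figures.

500 W

0.0174/0.0238 = 0.7311
0.0186/0.858 = 0.02168
R_total = 0.13 + 6.67 + 0.7311 + 0.123 + 0.02168 + 0.029 = 7.705 m²·K/W
Q = A·ΔT/R = 125 × (19.2 − (-11.6)) / 7.705 = 499.7 W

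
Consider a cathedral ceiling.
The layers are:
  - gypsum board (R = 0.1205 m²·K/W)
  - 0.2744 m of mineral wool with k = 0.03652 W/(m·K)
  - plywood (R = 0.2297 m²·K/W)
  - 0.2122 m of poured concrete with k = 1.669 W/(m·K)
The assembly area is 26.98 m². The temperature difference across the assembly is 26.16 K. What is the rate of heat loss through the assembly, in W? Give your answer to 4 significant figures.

88.32 W

0.2744/0.03652 = 7.5137
0.2122/1.669 = 0.12714
R_total = 0.1205 + 7.5137 + 0.2297 + 0.12714 = 7.991 m²·K/W
Q = A·ΔT/R = 26.98 × 26.16 / 7.991 = 88.324 W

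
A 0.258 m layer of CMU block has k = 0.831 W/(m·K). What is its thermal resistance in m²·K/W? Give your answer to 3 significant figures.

R = L/k = 0.258/0.831 = 0.3105 m²·K/W

0.310 m²·K/W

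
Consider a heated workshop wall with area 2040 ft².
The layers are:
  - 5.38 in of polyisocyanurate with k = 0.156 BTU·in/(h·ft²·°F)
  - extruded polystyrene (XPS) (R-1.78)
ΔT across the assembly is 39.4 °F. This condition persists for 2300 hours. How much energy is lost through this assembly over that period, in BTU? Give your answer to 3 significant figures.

5.38/0.156 = 34.49
R_total = 34.49 + 1.78 = 36.27 ft²·°F·h/BTU
Q = 2040 × 39.4 / 36.27 = 2216 BTU/h
E = 2216 × 2300 = 5097000 BTU

5100000 BTU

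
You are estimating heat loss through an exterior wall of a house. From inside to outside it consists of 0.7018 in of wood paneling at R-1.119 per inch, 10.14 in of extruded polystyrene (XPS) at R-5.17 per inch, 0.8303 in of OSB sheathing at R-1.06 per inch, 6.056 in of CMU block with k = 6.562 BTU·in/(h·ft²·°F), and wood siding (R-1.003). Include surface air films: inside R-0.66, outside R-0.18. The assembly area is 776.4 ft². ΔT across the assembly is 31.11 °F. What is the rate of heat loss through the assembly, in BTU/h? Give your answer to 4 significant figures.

0.7018 × 1.119 = 0.78531
10.14 × 5.17 = 52.424
0.8303 × 1.06 = 0.88012
6.056/6.562 = 0.92289
R_total = 0.66 + 0.78531 + 52.424 + 0.88012 + 0.92289 + 1.003 + 0.18 = 56.855 ft²·°F·h/BTU
Q = A·ΔT/R = 776.4 × 31.11 / 56.855 = 424.83 BTU/h

424.8 BTU/h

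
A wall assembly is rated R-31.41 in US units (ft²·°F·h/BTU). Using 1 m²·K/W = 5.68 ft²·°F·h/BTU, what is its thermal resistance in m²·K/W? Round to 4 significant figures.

5.530 m²·K/W

R_SI = 31.41/5.68 = 5.5299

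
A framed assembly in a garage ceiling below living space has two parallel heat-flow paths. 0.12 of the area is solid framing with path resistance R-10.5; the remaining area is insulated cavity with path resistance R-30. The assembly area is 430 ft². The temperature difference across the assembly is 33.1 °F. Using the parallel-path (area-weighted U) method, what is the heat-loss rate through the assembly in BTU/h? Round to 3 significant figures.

U_eff = 0.88/30 + 0.12/10.5 = 0.02933 + 0.01143 = 0.04076
R_eff = 1/U_eff = 24.53 ft²·°F·h/BTU
Q = 430 × 33.1 / 24.53 = 580.2 BTU/h

580 BTU/h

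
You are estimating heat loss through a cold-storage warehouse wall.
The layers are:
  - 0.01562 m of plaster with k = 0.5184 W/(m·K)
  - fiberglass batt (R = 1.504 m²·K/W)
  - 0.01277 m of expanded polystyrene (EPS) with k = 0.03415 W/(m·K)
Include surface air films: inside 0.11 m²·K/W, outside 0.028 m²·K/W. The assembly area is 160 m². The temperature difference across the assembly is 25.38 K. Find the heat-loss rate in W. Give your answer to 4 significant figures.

1985 W

0.01562/0.5184 = 0.030131
0.01277/0.03415 = 0.37394
R_total = 0.11 + 0.030131 + 1.504 + 0.37394 + 0.028 = 2.0461 m²·K/W
Q = A·ΔT/R = 160 × 25.38 / 2.0461 = 1984.7 W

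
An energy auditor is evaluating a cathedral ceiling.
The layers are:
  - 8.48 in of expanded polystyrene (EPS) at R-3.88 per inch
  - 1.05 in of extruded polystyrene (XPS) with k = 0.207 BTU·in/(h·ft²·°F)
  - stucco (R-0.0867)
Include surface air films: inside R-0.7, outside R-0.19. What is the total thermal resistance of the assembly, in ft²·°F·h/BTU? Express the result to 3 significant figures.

8.48 × 3.88 = 32.9
1.05/0.207 = 5.072
R_total = 0.7 + 32.9 + 5.072 + 0.0867 + 0.19 = 38.95 ft²·°F·h/BTU

39.0 ft²·°F·h/BTU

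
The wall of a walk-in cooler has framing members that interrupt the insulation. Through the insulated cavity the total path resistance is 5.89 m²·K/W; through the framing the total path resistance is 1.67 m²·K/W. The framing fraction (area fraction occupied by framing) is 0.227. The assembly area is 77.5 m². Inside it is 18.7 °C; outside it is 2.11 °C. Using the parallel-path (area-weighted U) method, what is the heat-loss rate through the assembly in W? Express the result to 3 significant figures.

U_eff = 0.773/5.89 + 0.227/1.67 = 0.1312 + 0.1359 = 0.2672
R_eff = 1/U_eff = 3.743 m²·K/W
Q = 77.5 × (18.7 − 2.11) / 3.743 = 343.5 W

344 W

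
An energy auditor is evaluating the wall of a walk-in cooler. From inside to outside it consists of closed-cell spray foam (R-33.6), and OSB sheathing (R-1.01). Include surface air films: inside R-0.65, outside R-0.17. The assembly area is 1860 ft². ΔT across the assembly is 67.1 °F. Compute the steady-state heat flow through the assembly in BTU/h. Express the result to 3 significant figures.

R_total = 0.65 + 33.6 + 1.01 + 0.17 = 35.43 ft²·°F·h/BTU
Q = A·ΔT/R = 1860 × 67.1 / 35.43 = 3523 BTU/h

3520 BTU/h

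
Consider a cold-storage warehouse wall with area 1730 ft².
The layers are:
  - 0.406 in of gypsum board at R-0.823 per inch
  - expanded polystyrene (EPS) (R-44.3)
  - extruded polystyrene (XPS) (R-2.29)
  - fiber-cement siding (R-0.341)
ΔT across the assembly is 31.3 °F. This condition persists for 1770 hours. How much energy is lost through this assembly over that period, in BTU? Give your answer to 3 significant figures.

0.406 × 0.823 = 0.3341
R_total = 0.3341 + 44.3 + 2.29 + 0.341 = 47.27 ft²·°F·h/BTU
Q = 1730 × 31.3 / 47.27 = 1146 BTU/h
E = 1146 × 1770 = 2028000 BTU

2030000 BTU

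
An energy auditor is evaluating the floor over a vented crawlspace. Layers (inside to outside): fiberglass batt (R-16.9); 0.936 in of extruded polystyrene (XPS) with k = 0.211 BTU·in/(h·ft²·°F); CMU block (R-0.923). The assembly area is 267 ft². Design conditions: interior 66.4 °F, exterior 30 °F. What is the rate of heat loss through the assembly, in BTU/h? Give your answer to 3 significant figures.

0.936/0.211 = 4.436
R_total = 16.9 + 4.436 + 0.923 = 22.26 ft²·°F·h/BTU
Q = A·ΔT/R = 267 × (66.4 − 30) / 22.26 = 436.6 BTU/h

437 BTU/h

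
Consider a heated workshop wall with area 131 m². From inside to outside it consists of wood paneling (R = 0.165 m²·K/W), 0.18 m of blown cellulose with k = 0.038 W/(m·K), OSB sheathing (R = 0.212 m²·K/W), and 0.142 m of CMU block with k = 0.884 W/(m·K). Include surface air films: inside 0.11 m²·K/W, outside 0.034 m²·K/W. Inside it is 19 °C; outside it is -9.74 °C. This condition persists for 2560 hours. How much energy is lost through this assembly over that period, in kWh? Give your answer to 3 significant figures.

1780 kWh

0.18/0.038 = 4.737
0.142/0.884 = 0.1606
R_total = 0.11 + 0.165 + 4.737 + 0.212 + 0.1606 + 0.034 = 5.418 m²·K/W
Q = 131 × (19 − (-9.74)) / 5.418 = 694.8 W
E = 694.8 W × 2560 h / 1000 = 1779 kWh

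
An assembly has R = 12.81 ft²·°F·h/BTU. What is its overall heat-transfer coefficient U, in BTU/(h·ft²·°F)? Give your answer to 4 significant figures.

0.07806 BTU/(h·ft²·°F)

U = 1/R = 1/12.81 = 0.078064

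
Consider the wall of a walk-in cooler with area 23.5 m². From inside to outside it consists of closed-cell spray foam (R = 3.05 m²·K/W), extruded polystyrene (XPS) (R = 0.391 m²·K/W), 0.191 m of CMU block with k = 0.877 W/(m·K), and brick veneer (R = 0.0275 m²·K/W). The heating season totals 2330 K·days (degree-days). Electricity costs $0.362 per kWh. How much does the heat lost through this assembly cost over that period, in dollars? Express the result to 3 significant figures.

0.191/0.877 = 0.2178
R_total = 3.05 + 0.391 + 0.2178 + 0.0275 = 3.686 m²·K/W
E = A × HDD × 24 / R / 1000 = 23.5 × 2330 × 24 / 3.686 / 1000 = 356.5 kWh
Cost = 356.5 × 0.362 = $129

129 dollars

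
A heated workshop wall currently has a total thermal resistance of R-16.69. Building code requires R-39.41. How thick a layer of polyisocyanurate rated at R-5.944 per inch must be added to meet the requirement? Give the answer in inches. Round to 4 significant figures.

3.822 in

ΔR = 39.41 − 16.69 = 22.72 ft²·°F·h/BTU
L = ΔR / (R/in) = 22.72/5.944 = 3.8223 in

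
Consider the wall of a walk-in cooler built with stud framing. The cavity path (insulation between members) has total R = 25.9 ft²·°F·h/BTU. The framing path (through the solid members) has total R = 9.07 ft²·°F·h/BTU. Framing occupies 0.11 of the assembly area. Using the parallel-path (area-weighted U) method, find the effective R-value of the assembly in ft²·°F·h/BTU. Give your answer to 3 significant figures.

21.5 ft²·°F·h/BTU

U_eff = 0.89/25.9 + 0.11/9.07 = 0.03436 + 0.01213 = 0.04649
R_eff = 1/U_eff = 21.51 ft²·°F·h/BTU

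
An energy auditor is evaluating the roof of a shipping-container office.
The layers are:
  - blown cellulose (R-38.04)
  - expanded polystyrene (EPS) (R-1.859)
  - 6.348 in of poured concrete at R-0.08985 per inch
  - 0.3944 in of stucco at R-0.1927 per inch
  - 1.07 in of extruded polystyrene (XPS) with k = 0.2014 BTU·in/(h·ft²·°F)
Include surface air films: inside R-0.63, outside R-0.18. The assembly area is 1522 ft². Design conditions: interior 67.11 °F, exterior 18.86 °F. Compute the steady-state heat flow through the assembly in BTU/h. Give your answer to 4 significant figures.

6.348 × 0.08985 = 0.57037
0.3944 × 0.1927 = 0.076001
1.07/0.2014 = 5.3128
R_total = 0.63 + 38.04 + 1.859 + 0.57037 + 0.076001 + 5.3128 + 0.18 = 46.668 ft²·°F·h/BTU
Q = A·ΔT/R = 1522 × (67.11 − 18.86) / 46.668 = 1573.6 BTU/h

1574 BTU/h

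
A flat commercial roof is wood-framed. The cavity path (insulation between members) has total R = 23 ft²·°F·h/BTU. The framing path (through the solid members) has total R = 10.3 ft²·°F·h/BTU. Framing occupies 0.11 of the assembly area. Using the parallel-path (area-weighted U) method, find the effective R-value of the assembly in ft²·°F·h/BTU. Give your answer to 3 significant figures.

U_eff = 0.89/23 + 0.11/10.3 = 0.0387 + 0.01068 = 0.04938
R_eff = 1/U_eff = 20.25 ft²·°F·h/BTU

20.3 ft²·°F·h/BTU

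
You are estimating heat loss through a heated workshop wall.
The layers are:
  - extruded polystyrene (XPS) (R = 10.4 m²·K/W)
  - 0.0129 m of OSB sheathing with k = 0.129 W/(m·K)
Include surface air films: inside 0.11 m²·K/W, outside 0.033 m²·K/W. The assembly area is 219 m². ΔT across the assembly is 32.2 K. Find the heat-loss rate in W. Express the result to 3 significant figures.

663 W

0.0129/0.129 = 0.1
R_total = 0.11 + 10.4 + 0.1 + 0.033 = 10.64 m²·K/W
Q = A·ΔT/R = 219 × 32.2 / 10.64 = 662.6 W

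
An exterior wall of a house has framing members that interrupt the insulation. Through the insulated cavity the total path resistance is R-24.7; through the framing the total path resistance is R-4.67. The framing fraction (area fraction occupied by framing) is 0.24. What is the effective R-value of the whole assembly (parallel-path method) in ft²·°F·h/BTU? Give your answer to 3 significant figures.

12.2 ft²·°F·h/BTU

U_eff = 0.76/24.7 + 0.24/4.67 = 0.03077 + 0.05139 = 0.08216
R_eff = 1/U_eff = 12.17 ft²·°F·h/BTU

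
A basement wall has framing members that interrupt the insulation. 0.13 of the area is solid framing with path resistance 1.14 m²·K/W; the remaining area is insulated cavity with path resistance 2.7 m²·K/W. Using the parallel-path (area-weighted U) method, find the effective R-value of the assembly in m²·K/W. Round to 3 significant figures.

2.29 m²·K/W

U_eff = 0.87/2.7 + 0.13/1.14 = 0.3222 + 0.114 = 0.4363
R_eff = 1/U_eff = 2.292 m²·K/W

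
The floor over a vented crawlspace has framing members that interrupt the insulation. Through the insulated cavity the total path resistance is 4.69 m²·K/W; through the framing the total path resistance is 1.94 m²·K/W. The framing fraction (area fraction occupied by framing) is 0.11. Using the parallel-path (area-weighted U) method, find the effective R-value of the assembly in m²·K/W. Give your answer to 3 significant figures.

4.06 m²·K/W

U_eff = 0.89/4.69 + 0.11/1.94 = 0.1898 + 0.0567 = 0.2465
R_eff = 1/U_eff = 4.057 m²·K/W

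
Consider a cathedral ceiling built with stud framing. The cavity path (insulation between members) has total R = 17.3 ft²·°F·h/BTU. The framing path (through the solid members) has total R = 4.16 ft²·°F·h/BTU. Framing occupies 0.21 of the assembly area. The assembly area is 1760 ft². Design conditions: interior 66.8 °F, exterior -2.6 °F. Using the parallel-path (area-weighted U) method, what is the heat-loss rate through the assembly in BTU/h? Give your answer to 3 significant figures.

U_eff = 0.79/17.3 + 0.21/4.16 = 0.04566 + 0.05048 = 0.09615
R_eff = 1/U_eff = 10.4 ft²·°F·h/BTU
Q = 1760 × (66.8 − (-2.6)) / 10.4 = 11740 BTU/h

11700 BTU/h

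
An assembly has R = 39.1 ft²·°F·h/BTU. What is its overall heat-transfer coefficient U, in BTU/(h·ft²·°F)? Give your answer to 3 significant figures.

U = 1/R = 1/39.1 = 0.02558

0.0256 BTU/(h·ft²·°F)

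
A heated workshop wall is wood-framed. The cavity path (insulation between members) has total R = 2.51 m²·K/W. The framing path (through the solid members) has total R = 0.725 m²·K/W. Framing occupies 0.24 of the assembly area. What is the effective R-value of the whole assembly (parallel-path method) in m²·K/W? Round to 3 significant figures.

U_eff = 0.76/2.51 + 0.24/0.725 = 0.3028 + 0.331 = 0.6338
R_eff = 1/U_eff = 1.578 m²·K/W

1.58 m²·K/W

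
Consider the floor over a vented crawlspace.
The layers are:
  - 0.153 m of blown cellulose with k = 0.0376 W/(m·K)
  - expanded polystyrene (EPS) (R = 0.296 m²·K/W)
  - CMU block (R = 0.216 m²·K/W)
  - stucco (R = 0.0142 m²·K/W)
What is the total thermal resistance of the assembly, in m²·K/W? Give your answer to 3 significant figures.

4.60 m²·K/W

0.153/0.0376 = 4.069
R_total = 4.069 + 0.296 + 0.216 + 0.0142 = 4.595 m²·K/W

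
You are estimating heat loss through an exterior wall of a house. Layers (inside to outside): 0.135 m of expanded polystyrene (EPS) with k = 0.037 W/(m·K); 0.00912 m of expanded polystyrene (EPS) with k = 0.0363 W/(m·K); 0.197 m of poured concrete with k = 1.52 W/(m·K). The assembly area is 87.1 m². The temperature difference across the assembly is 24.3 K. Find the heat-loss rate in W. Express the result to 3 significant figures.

525 W

0.135/0.037 = 3.649
0.00912/0.0363 = 0.2512
0.197/1.52 = 0.1296
R_total = 3.649 + 0.2512 + 0.1296 = 4.029 m²·K/W
Q = A·ΔT/R = 87.1 × 24.3 / 4.029 = 525.3 W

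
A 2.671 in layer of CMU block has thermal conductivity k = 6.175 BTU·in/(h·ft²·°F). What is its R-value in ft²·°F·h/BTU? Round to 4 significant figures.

0.4326 ft²·°F·h/BTU

R = L/k = 2.671/6.175 = 0.43255 ft²·°F·h/BTU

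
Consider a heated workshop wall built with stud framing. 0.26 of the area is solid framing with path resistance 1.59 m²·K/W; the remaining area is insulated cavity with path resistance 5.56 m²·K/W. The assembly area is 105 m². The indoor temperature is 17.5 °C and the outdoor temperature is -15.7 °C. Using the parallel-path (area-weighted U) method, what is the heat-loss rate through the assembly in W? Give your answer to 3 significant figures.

1030 W

U_eff = 0.74/5.56 + 0.26/1.59 = 0.1331 + 0.1635 = 0.2966
R_eff = 1/U_eff = 3.371 m²·K/W
Q = 105 × (17.5 − (-15.7)) / 3.371 = 1034 W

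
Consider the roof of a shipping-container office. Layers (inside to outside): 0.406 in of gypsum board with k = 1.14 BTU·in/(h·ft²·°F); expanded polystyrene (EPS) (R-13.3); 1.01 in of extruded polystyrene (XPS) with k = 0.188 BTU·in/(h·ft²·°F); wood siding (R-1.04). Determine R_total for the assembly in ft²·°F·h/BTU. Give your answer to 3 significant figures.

20.1 ft²·°F·h/BTU

0.406/1.14 = 0.3561
1.01/0.188 = 5.372
R_total = 0.3561 + 13.3 + 5.372 + 1.04 = 20.07 ft²·°F·h/BTU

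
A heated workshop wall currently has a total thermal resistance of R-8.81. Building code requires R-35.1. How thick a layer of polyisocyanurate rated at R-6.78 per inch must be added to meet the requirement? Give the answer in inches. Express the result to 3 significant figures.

3.88 in

ΔR = 35.1 − 8.81 = 26.29 ft²·°F·h/BTU
L = ΔR / (R/in) = 26.29/6.78 = 3.878 in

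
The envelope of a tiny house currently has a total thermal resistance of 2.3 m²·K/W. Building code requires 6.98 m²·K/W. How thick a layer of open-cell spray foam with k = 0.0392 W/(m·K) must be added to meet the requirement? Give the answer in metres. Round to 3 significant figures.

0.183 m

ΔR = 6.98 − 2.3 = 4.68 m²·K/W
L = ΔR × k = 4.68 × 0.0392 = 0.1835 m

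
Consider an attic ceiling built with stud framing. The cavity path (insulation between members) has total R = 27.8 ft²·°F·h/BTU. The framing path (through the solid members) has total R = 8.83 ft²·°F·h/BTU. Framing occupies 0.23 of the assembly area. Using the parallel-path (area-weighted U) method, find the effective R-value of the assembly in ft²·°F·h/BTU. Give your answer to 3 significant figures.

U_eff = 0.77/27.8 + 0.23/8.83 = 0.0277 + 0.02605 = 0.05375
R_eff = 1/U_eff = 18.61 ft²·°F·h/BTU

18.6 ft²·°F·h/BTU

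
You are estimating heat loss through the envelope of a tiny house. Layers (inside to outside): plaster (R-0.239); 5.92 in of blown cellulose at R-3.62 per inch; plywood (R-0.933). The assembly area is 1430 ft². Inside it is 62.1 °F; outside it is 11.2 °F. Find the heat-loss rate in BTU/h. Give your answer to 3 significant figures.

3220 BTU/h

5.92 × 3.62 = 21.43
R_total = 0.239 + 21.43 + 0.933 = 22.6 ft²·°F·h/BTU
Q = A·ΔT/R = 1430 × (62.1 − 11.2) / 22.6 = 3220 BTU/h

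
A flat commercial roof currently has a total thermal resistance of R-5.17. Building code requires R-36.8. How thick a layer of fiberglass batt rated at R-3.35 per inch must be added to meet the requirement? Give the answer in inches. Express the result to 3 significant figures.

9.44 in

ΔR = 36.8 − 5.17 = 31.63 ft²·°F·h/BTU
L = ΔR / (R/in) = 31.63/3.35 = 9.442 in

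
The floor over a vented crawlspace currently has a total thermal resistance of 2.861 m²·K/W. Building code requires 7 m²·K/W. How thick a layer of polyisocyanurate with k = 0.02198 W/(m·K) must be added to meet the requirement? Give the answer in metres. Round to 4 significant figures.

0.09098 m

ΔR = 7 − 2.861 = 4.139 m²·K/W
L = ΔR × k = 4.139 × 0.02198 = 0.090975 m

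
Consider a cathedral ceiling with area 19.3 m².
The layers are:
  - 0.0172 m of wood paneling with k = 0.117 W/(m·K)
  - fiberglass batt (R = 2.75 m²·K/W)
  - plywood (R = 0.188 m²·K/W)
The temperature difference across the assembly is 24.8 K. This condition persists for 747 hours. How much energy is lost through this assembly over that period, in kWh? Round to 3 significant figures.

116 kWh

0.0172/0.117 = 0.147
R_total = 0.147 + 2.75 + 0.188 = 3.085 m²·K/W
Q = 19.3 × 24.8 / 3.085 = 155.2 W
E = 155.2 W × 747 h / 1000 = 115.9 kWh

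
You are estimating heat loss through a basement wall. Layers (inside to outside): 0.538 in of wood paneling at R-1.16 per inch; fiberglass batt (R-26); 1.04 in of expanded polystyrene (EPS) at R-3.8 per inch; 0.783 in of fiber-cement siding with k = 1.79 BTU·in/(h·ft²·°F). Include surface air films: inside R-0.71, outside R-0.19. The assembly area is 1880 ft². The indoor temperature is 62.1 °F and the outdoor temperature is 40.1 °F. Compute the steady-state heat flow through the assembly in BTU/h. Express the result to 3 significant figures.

1300 BTU/h

0.538 × 1.16 = 0.6241
1.04 × 3.8 = 3.952
0.783/1.79 = 0.4374
R_total = 0.71 + 0.6241 + 26 + 3.952 + 0.4374 + 0.19 = 31.91 ft²·°F·h/BTU
Q = A·ΔT/R = 1880 × (62.1 − 40.1) / 31.91 = 1296 BTU/h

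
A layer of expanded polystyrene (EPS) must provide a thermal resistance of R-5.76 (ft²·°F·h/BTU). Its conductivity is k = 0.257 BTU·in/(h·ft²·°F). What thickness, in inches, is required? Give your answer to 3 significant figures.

L = R × k = 5.76 × 0.257 = 1.48 in

1.48 in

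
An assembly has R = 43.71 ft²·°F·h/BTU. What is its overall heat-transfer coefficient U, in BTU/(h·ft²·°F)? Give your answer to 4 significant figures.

0.02288 BTU/(h·ft²·°F)

U = 1/R = 1/43.71 = 0.022878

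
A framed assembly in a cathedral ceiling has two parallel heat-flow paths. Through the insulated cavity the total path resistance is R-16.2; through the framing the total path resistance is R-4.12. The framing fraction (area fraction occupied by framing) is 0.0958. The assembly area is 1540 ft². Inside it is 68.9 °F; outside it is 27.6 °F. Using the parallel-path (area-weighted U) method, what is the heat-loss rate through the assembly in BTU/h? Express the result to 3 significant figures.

U_eff = 0.9042/16.2 + 0.0958/4.12 = 0.05581 + 0.02325 = 0.07907
R_eff = 1/U_eff = 12.65 ft²·°F·h/BTU
Q = 1540 × (68.9 − 27.6) / 12.65 = 5029 BTU/h

5030 BTU/h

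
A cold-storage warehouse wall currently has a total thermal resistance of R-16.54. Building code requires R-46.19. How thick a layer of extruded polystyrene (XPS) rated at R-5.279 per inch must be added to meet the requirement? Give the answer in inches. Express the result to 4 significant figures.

5.617 in

ΔR = 46.19 − 16.54 = 29.65 ft²·°F·h/BTU
L = ΔR / (R/in) = 29.65/5.279 = 5.6166 in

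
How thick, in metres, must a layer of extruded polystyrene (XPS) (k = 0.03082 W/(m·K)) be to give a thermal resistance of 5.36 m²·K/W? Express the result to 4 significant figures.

L = R·k = 5.36 × 0.03082 = 0.1652 m

0.1652 m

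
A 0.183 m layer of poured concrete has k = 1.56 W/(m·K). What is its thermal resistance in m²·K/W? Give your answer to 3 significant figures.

R = L/k = 0.183/1.56 = 0.1173 m²·K/W

0.117 m²·K/W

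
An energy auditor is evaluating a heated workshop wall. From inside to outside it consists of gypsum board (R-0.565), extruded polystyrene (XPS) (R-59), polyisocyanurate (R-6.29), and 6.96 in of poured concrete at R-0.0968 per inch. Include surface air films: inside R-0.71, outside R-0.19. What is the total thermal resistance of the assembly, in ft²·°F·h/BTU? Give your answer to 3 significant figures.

6.96 × 0.0968 = 0.6737
R_total = 0.71 + 0.565 + 59 + 6.29 + 0.6737 + 0.19 = 67.43 ft²·°F·h/BTU

67.4 ft²·°F·h/BTU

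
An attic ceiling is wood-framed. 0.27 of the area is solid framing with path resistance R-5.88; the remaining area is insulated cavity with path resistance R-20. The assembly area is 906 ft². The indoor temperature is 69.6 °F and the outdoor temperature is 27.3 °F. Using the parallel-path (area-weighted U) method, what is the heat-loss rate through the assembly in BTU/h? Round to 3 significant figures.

U_eff = 0.73/20 + 0.27/5.88 = 0.0365 + 0.04592 = 0.08242
R_eff = 1/U_eff = 12.13 ft²·°F·h/BTU
Q = 906 × (69.6 − 27.3) / 12.13 = 3159 BTU/h

3160 BTU/h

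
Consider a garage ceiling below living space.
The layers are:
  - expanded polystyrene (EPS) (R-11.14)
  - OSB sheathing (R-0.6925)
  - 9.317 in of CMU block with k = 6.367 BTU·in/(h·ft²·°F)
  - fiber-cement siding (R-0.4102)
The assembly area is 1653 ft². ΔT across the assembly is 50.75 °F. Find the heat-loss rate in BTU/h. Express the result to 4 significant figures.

6121 BTU/h

9.317/6.367 = 1.4633
R_total = 11.14 + 0.6925 + 1.4633 + 0.4102 = 13.706 ft²·°F·h/BTU
Q = A·ΔT/R = 1653 × 50.75 / 13.706 = 6120.6 BTU/h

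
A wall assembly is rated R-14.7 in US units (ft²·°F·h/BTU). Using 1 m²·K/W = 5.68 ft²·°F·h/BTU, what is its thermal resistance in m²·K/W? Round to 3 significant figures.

2.59 m²·K/W

R_SI = 14.7/5.68 = 2.588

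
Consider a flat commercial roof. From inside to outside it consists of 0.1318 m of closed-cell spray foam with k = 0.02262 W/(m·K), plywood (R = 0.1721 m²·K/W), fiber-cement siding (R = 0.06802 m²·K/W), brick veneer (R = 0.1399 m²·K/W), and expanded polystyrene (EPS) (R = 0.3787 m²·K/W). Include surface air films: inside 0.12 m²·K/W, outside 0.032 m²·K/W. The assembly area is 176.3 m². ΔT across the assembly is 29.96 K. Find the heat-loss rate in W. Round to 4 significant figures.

784.0 W

0.1318/0.02262 = 5.8267
R_total = 0.12 + 5.8267 + 0.1721 + 0.06802 + 0.1399 + 0.3787 + 0.032 = 6.7374 m²·K/W
Q = A·ΔT/R = 176.3 × 29.96 / 6.7374 = 783.97 W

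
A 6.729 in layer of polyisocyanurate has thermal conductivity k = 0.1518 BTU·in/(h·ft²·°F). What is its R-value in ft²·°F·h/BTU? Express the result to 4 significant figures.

44.33 ft²·°F·h/BTU

R = L/k = 6.729/0.1518 = 44.328 ft²·°F·h/BTU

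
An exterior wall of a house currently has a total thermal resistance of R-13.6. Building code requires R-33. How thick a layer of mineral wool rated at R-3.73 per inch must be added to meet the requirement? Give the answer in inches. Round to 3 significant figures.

ΔR = 33 − 13.6 = 19.4 ft²·°F·h/BTU
L = ΔR / (R/in) = 19.4/3.73 = 5.201 in

5.20 in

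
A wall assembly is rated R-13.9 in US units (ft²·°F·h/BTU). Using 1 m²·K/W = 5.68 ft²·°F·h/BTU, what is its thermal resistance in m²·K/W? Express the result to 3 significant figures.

R_SI = 13.9/5.68 = 2.447

2.45 m²·K/W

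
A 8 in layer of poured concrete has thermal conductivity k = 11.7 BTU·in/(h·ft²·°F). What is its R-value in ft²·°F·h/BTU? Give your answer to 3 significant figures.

0.684 ft²·°F·h/BTU

R = L/k = 8/11.7 = 0.6838 ft²·°F·h/BTU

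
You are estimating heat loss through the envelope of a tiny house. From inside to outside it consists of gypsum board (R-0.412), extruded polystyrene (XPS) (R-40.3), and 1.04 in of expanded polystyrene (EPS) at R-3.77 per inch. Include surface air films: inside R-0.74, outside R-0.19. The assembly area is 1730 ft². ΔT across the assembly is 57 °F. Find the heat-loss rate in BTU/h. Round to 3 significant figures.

2160 BTU/h

1.04 × 3.77 = 3.921
R_total = 0.74 + 0.412 + 40.3 + 3.921 + 0.19 = 45.56 ft²·°F·h/BTU
Q = A·ΔT/R = 1730 × 57 / 45.56 = 2164 BTU/h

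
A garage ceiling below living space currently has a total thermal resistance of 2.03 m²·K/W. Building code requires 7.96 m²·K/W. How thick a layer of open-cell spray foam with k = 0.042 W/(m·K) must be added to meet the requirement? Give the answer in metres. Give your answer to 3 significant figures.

0.249 m

ΔR = 7.96 − 2.03 = 5.93 m²·K/W
L = ΔR × k = 5.93 × 0.042 = 0.2491 m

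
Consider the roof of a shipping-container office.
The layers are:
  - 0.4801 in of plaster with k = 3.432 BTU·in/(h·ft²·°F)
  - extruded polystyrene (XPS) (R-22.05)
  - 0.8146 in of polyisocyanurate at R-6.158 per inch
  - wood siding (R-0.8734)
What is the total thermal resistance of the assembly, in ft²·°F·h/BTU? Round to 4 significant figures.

0.4801/3.432 = 0.13989
0.8146 × 6.158 = 5.0163
R_total = 0.13989 + 22.05 + 5.0163 + 0.8734 = 28.08 ft²·°F·h/BTU

28.08 ft²·°F·h/BTU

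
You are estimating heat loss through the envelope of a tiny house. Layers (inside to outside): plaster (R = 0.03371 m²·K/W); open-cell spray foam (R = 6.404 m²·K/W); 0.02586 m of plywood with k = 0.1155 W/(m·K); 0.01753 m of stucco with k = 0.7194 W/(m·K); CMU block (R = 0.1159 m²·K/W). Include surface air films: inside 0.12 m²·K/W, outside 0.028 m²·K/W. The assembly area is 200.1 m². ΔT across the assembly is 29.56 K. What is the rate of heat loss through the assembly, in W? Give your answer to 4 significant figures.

851.1 W

0.02586/0.1155 = 0.2239
0.01753/0.7194 = 0.024368
R_total = 0.12 + 0.03371 + 6.404 + 0.2239 + 0.024368 + 0.1159 + 0.028 = 6.9499 m²·K/W
Q = A·ΔT/R = 200.1 × 29.56 / 6.9499 = 851.09 W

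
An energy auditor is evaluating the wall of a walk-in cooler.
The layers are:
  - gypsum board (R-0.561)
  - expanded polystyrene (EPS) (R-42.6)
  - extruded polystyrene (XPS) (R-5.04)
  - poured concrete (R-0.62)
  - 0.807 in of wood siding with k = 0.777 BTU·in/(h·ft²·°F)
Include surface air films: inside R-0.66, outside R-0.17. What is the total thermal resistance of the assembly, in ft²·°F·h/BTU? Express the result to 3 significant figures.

50.7 ft²·°F·h/BTU

0.807/0.777 = 1.039
R_total = 0.66 + 0.561 + 42.6 + 5.04 + 0.62 + 1.039 + 0.17 = 50.69 ft²·°F·h/BTU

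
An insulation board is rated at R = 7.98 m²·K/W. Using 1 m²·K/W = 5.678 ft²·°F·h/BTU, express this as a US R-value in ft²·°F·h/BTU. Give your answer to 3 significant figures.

R_US = 7.98 × 5.678 = 45.31

45.3 ft²·°F·h/BTU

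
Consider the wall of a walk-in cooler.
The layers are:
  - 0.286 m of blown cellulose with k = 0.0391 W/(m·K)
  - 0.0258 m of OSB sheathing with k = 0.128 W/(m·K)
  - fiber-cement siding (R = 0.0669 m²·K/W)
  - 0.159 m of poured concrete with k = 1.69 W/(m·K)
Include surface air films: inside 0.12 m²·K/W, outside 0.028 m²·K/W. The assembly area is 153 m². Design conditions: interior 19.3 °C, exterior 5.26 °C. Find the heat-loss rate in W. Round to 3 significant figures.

275 W

0.286/0.0391 = 7.315
0.0258/0.128 = 0.2016
0.159/1.69 = 0.09408
R_total = 0.12 + 7.315 + 0.2016 + 0.0669 + 0.09408 + 0.028 = 7.825 m²·K/W
Q = A·ΔT/R = 153 × (19.3 − 5.26) / 7.825 = 274.5 W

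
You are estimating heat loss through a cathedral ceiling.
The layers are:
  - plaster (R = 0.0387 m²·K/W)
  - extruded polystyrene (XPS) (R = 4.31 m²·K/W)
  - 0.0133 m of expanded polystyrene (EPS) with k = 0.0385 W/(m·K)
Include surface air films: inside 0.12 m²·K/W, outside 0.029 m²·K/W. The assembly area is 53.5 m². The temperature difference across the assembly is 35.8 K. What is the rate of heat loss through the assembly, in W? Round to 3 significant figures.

0.0133/0.0385 = 0.3455
R_total = 0.12 + 0.0387 + 4.31 + 0.3455 + 0.029 = 4.843 m²·K/W
Q = A·ΔT/R = 53.5 × 35.8 / 4.843 = 395.5 W

395 W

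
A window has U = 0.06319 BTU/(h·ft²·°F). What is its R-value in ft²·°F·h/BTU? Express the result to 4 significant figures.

R = 1/U = 1/0.06319 = 15.825

15.83 ft²·°F·h/BTU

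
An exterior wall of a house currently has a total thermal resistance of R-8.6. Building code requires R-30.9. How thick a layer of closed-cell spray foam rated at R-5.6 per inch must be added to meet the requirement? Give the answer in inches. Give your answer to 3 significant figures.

ΔR = 30.9 − 8.6 = 22.3 ft²·°F·h/BTU
L = ΔR / (R/in) = 22.3/5.6 = 3.982 in

3.98 in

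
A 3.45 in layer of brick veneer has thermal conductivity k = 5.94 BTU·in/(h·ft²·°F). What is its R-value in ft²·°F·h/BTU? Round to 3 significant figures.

0.581 ft²·°F·h/BTU

R = L/k = 3.45/5.94 = 0.5808 ft²·°F·h/BTU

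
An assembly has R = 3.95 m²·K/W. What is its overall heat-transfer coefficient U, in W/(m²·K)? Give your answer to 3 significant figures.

U = 1/R = 1/3.95 = 0.2532

0.253 W/(m²·K)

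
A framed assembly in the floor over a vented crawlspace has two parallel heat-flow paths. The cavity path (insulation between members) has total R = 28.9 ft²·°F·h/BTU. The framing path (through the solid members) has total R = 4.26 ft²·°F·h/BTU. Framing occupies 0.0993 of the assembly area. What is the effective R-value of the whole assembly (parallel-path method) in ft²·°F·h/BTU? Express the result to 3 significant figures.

U_eff = 0.9007/28.9 + 0.0993/4.26 = 0.03117 + 0.02331 = 0.05448
R_eff = 1/U_eff = 18.36 ft²·°F·h/BTU

18.4 ft²·°F·h/BTU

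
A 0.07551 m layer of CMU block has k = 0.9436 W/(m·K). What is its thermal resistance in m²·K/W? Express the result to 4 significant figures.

0.08002 m²·K/W

R = L/k = 0.07551/0.9436 = 0.080023 m²·K/W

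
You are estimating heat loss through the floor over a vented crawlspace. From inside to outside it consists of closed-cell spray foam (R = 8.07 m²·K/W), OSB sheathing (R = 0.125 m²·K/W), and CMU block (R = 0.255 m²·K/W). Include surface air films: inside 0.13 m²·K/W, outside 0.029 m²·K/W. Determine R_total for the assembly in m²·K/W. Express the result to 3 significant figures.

8.61 m²·K/W

R_total = 0.13 + 8.07 + 0.125 + 0.255 + 0.029 = 8.609 m²·K/W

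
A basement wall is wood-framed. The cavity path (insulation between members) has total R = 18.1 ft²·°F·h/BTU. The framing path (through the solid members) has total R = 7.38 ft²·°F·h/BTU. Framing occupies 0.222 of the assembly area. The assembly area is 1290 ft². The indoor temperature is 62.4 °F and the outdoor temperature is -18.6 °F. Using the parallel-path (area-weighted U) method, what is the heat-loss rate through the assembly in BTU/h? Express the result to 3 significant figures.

U_eff = 0.778/18.1 + 0.222/7.38 = 0.04298 + 0.03008 = 0.07306
R_eff = 1/U_eff = 13.69 ft²·°F·h/BTU
Q = 1290 × (62.4 − (-18.6)) / 13.69 = 7635 BTU/h

7630 BTU/h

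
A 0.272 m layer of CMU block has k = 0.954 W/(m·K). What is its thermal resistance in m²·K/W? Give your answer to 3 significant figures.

R = L/k = 0.272/0.954 = 0.2851 m²·K/W

0.285 m²·K/W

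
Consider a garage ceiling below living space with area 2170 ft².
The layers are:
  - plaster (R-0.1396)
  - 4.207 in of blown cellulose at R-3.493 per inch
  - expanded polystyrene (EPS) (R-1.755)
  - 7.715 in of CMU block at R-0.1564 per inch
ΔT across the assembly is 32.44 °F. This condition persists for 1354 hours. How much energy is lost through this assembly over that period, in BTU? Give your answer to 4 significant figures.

4.207 × 3.493 = 14.695
7.715 × 0.1564 = 1.2066
R_total = 0.1396 + 14.695 + 1.755 + 1.2066 = 17.796 ft²·°F·h/BTU
Q = 2170 × 32.44 / 17.796 = 3955.6 BTU/h
E = 3955.6 × 1354 = 5355900 BTU

5356000 BTU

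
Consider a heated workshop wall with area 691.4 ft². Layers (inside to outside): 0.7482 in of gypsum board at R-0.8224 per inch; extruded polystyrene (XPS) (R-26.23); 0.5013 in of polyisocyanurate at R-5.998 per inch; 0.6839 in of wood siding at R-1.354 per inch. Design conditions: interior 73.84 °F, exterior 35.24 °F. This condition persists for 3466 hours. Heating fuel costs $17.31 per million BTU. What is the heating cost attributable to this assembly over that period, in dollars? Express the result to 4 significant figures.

0.7482 × 0.8224 = 0.61532
0.5013 × 5.998 = 3.0068
0.6839 × 1.354 = 0.926
R_total = 0.61532 + 26.23 + 3.0068 + 0.926 = 30.778 ft²·°F·h/BTU
Q = 691.4 × (73.84 − 35.24) / 30.778 = 867.11 BTU/h
E = 867.11 × 3466 = 3005400 BTU
Cost = 3005400/10⁶ × 17.31 = $52.024

52.02 dollars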